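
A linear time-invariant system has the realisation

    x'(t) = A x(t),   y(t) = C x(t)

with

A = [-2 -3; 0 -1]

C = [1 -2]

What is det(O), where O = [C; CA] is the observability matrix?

CA = [[-2, -1]]
Observability matrix O = [C; CA] = [[1, -2], [-2, -1]]
det(O) = 1·(-1) - (-2)·(-2) = -1 - 4 = -5
Since det(O) ≠ 0, rank(O) = 2 and the system is completely observable.

-5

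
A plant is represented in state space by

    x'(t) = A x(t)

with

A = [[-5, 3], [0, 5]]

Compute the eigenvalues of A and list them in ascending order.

det(sI - A) = s^2 - (tr A)s + det A, with tr A = (-5) + 5 = 0 and det A = (-5)·5 - 3·0 = -25 - 0 = -25.
So p(s) = det(sI - A) = s^2 - 25.
Factor s^2 - 25: two numbers with sum 0 and product -25 are 5 and -5, so s^2 - 25 = (s - 5)(s + 5).
Hence p(s) = (s - 5) (s + 5), with roots -5, 5.
At least one eigenvalue has non-negative real part, so the system is not asymptotically stable.

-5, 5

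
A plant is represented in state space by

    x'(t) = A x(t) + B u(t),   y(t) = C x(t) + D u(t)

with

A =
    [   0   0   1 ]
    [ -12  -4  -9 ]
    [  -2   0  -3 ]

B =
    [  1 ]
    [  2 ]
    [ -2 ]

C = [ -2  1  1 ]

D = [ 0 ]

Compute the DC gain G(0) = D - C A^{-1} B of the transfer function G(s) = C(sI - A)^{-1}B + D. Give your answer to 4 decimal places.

-0.7500

G(0) = C(-A)^{-1}B + D = -C A^{-1} B + D.
det A = -8, so A^{-1} = (1/-8)·adj(A) = [[-3/2, 0, -1/2], [9/4, -1/4, 3/2], [1, 0, 0]]
A^{-1} B = [-1/2, -5/4, 1]^T
C A^{-1} B = 3/4
G(0) = D - C A^{-1} B = 0 - (3/4) = -3/4 ≈ -0.7500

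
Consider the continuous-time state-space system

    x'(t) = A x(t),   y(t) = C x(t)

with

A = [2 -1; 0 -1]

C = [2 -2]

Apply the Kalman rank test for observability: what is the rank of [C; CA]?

CA = [[4, 0]]
Observability matrix O = [C; CA] = [[2, -2], [4, 0]]
det(O) = 2·0 - (-2)·4 = 0 - (-8) = 8 ≠ 0, so rank(O) = 2.
rank(O) = 2 = n, so the pair (A, C) is completely observable.

2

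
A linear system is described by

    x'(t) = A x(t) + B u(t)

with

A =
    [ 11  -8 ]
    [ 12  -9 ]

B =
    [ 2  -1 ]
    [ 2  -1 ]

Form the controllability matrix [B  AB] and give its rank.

1

AB = [[6, -3], [6, -3]]
Controllability matrix C = [B  AB] = [[2, -1, 6, -3], [2, -1, 6, -3]]
Every column of C is a scalar multiple of column 1 = [2, 2] (multipliers 1, -1/2, 3, -3/2), so the columns span a one-dimensional space.
C ≠ 0, hence rank(C) = 1.
rank(C) = 1 < n = 2, so the pair (A, B) is not completely controllable.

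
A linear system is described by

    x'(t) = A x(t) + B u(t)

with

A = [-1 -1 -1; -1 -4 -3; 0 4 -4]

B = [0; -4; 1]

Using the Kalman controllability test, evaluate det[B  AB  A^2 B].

1867

AB = [[3], [13], [-20]]
A^2B = [[4], [5], [132]]
Controllability matrix C = [B  AB  A^2B] = [[0, 3, 4], [-4, 13, 5], [1, -20, 132]]
Expanding along the first row, det(C) = 0·(13·132 - 5·(-20)) - 3·((-4)·132 - 5·1) + 4·((-4)·(-20) - 13·1) = 0·1816 - 3·(-533) + 4·67 = 1867
Since det(C) ≠ 0, rank(C) = 3 and the system is completely controllable.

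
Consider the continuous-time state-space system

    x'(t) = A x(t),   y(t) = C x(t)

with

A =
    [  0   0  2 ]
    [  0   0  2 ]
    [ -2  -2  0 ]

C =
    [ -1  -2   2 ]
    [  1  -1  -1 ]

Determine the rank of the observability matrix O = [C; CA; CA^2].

3

CA = [[-4, -4, -6], [2, 2, 0]]
CA^2 = [[12, 12, -16], [0, 0, 8]]
Observability matrix O = [C; CA; CA^2] = [[-1, -2, 2], [1, -1, -1], [-4, -4, -6], [2, 2, 0], [12, 12, -16], [0, 0, 8]]
Take the 3×3 submatrix of O formed by rows 1, 2, 3: [[-1, -2, 2], [1, -1, -1], [-4, -4, -6]]. Its determinant is (-1)·((-1)·(-6) - (-1)·(-4)) - (-2)·(1·(-6) - (-1)·(-4)) + 2·(1·(-4) - (-1)·(-4)) = (-1)·2 - (-2)·(-10) + 2·(-8) = -38 ≠ 0.
So rank(O) ≥ 3; since O has 3 columns, rank(O) = 3.
rank(O) = 3 = n, so the pair (A, C) is completely observable.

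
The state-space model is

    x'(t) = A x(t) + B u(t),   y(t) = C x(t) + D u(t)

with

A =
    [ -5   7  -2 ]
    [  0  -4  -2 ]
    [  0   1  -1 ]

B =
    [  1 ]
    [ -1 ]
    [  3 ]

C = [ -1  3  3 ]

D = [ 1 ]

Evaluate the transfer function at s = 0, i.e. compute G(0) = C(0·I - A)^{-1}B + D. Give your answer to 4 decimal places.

G(0) = C(-A)^{-1}B + D = -C A^{-1} B + D.
det A = -30, so A^{-1} = (1/-30)·adj(A) = [[-1/5, -1/6, 11/15], [0, -1/6, 1/3], [0, -1/6, -2/3]]
A^{-1} B = [13/6, 7/6, -11/6]^T
C A^{-1} B = -25/6
G(0) = D - C A^{-1} B = 1 - (-25/6) = 31/6 ≈ 5.1667

5.1667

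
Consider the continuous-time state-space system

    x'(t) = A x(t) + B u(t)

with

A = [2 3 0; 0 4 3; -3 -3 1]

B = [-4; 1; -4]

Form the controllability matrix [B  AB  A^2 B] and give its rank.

3

AB = [[-5], [-8], [5]]
A^2B = [[-34], [-17], [44]]
Controllability matrix C = [B  AB  A^2B] = [[-4, -5, -34], [1, -8, -17], [-4, 5, 44]]
det(C) = (-4)·((-8)·44 - (-17)·5) - (-5)·(1·44 - (-17)·(-4)) + (-34)·(1·5 - (-8)·(-4)) = (-4)·(-267) - (-5)·(-24) + (-34)·(-27) = 1866 ≠ 0, so rank(C) = 3.
rank(C) = 3 = n, so the pair (A, B) is completely controllable.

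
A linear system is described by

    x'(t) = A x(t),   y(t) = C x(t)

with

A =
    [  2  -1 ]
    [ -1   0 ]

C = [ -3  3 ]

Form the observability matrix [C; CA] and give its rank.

2

CA = [[-9, 3]]
Observability matrix O = [C; CA] = [[-3, 3], [-9, 3]]
det(O) = (-3)·3 - 3·(-9) = -9 - (-27) = 18 ≠ 0, so rank(O) = 2.
rank(O) = 2 = n, so the pair (A, C) is completely observable.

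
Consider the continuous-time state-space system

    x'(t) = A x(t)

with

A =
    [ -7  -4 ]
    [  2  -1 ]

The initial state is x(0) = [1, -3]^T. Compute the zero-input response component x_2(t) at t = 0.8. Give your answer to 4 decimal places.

-0.4170

det(sI - A) = s^2 - (tr A)s + det A, with tr A = (-7) + (-1) = -8 and det A = (-7)·(-1) - (-4)·2 = 7 - (-8) = 15.
So p(s) = det(sI - A) = s^2 + 8s + 15.
Factor s^2 + 8s + 15: two numbers with sum -8 and product 15 are -3 and -5, so s^2 + 8s + 15 = (s + 3)(s + 5).
Hence p(s) = (s + 3) (s + 5), with roots -5, -3.
The eigenvalues -5, -3 are distinct and real, so A is diagonalisable and x(t) = e^{At} x(0) = V diag(e^{λ_i t}) V^{-1} x(0), where the columns of V are the eigenvectors.
λ = -5: A - (-5)I = [[-2, -4], [2, 4]]. Row 1 gives (-2)·v1 + (-4)·v2 = 0, so take v_1 = [2, -1]^T.
λ = -3: A - (-3)I = [[-4, -4], [2, 2]]. Row 1 gives (-4)·v1 + (-4)·v2 = 0, so take v_2 = [1, -1]^T.
V = [v_1 v_2] = [[2, 1], [-1, -1]] has det V = -1, so V^{-1} = adj(V)/det V = [[1, 1], [-1, -2]].
Modal coordinates z(0) = V^{-1} x(0): 1·1 + 1·(-3) = -2; (-1)·1 + (-2)·(-3) = 5; so z(0) = [-2, 5]^T.
x_2(t) = Σ_i (v_i)_2 · z_i(0) · e^{λ_i t} (row 2 of V times the modal terms).
x_2(0.8) = (-1)·(-2)·e^{-5·0.8} + (-1)·5·e^{-3·0.8} = 2·0.018316 + (-5)·0.090718 = -0.4170.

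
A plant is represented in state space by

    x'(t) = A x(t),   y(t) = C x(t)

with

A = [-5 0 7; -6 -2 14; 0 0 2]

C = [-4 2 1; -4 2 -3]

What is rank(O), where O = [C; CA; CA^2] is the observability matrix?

2

CA = [[8, -4, 2], [8, -4, -6]]
CA^2 = [[-16, 8, 4], [-16, 8, -12]]
Observability matrix O = [C; CA; CA^2] = [[-4, 2, 1], [-4, 2, -3], [8, -4, 2], [8, -4, -6], [-16, 8, 4], [-16, 8, -12]]
The columns c1, c2, c3 of O are linearly dependent: c1 + 2·c2 = 0 (check each entry), so rank(O) ≤ 2.
The 2×2 minor from rows 1, 2, columns 1, 3 is (-4)·(-3) - 1·(-4) = 12 - (-4) = 16 ≠ 0, so rank(O) = 2.
rank(O) = 2 < n = 3, so the pair (A, C) is not completely observable.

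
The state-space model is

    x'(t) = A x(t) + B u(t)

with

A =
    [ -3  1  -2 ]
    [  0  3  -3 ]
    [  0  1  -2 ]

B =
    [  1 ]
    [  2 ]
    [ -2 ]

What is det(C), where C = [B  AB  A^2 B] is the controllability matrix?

AB = [[3], [12], [6]]
A^2B = [[-9], [18], [0]]
Controllability matrix C = [B  AB  A^2B] = [[1, 3, -9], [2, 12, 18], [-2, 6, 0]]
Expanding along the first row, det(C) = 1·(12·0 - 18·6) - 3·(2·0 - 18·(-2)) + (-9)·(2·6 - 12·(-2)) = 1·(-108) - 3·36 + (-9)·36 = -540
Since det(C) ≠ 0, rank(C) = 3 and the system is completely controllable.

-540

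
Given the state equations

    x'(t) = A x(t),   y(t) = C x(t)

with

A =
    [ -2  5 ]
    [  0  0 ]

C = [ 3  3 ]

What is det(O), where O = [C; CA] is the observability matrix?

63

CA = [[-6, 15]]
Observability matrix O = [C; CA] = [[3, 3], [-6, 15]]
det(O) = 3·15 - 3·(-6) = 45 - (-18) = 63
Since det(O) ≠ 0, rank(O) = 2 and the system is completely observable.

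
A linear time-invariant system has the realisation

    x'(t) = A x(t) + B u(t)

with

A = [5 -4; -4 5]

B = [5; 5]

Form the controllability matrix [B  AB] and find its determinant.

0

AB = [[5], [5]]
Controllability matrix C = [B  AB] = [[5, 5], [5, 5]]
det(C) = 5·5 - 5·5 = 25 - 25 = 0
Since det(C) = 0, rank(C) < 2 and the system is not completely controllable.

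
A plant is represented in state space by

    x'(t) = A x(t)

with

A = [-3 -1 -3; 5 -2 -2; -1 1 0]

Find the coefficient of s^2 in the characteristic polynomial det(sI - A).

5

Expand det(sI - A) for the 3×3 matrix.
p(s) = s^3 + 5s^2 + 10s + 17.
(Check: constant term = det(-A) = (-1)^3 det A = 17; coefficient of s^2 = -tr A = 5.)
The coefficient of s^2 is 5.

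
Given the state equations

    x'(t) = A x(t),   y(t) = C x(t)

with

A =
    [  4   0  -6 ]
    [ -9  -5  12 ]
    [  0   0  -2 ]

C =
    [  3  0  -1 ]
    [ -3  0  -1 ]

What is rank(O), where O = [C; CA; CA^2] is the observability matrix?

CA = [[12, 0, -16], [-12, 0, 20]]
CA^2 = [[48, 0, -40], [-48, 0, 32]]
Observability matrix O = [C; CA; CA^2] = [[3, 0, -1], [-3, 0, -1], [12, 0, -16], [-12, 0, 20], [48, 0, -40], [-48, 0, 32]]
Column 2 of O is identically zero, so rank(O) ≤ 2.
The 2×2 minor from rows 1, 2, columns 1, 3 is 3·(-1) - (-1)·(-3) = -3 - 3 = -6 ≠ 0, so rank(O) = 2.
rank(O) = 2 < n = 3, so the pair (A, C) is not completely observable.

2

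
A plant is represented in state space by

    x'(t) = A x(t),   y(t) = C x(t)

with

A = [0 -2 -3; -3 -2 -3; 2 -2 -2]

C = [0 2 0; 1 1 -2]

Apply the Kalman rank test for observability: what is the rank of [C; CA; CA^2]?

3

CA = [[-6, -4, -6], [-7, 0, -2]]
CA^2 = [[0, 32, 42], [-4, 18, 25]]
Observability matrix O = [C; CA; CA^2] = [[0, 2, 0], [1, 1, -2], [-6, -4, -6], [-7, 0, -2], [0, 32, 42], [-4, 18, 25]]
Take the 3×3 submatrix of O formed by rows 1, 2, 3: [[0, 2, 0], [1, 1, -2], [-6, -4, -6]]. Its determinant is 0·(1·(-6) - (-2)·(-4)) - 2·(1·(-6) - (-2)·(-6)) + 0·(1·(-4) - 1·(-6)) = 0·(-14) - 2·(-18) + 0·2 = 36 ≠ 0.
So rank(O) ≥ 3; since O has 3 columns, rank(O) = 3.
rank(O) = 3 = n, so the pair (A, C) is completely observable.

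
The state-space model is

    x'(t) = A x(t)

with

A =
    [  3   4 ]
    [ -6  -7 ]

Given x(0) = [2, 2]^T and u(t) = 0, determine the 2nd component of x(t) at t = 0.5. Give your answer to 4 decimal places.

-3.3877

det(sI - A) = s^2 - (tr A)s + det A, with tr A = 3 + (-7) = -4 and det A = 3·(-7) - 4·(-6) = -21 - (-24) = 3.
So p(s) = det(sI - A) = s^2 + 4s + 3.
Factor s^2 + 4s + 3: two numbers with sum -4 and product 3 are -1 and -3, so s^2 + 4s + 3 = (s + 1)(s + 3).
Hence p(s) = (s + 1) (s + 3), with roots -3, -1.
The eigenvalues -3, -1 are distinct and real, so A is diagonalisable and x(t) = e^{At} x(0) = V diag(e^{λ_i t}) V^{-1} x(0), where the columns of V are the eigenvectors.
λ = -3: A - (-3)I = [[6, 4], [-6, -4]]. Row 1 gives 6·v1 + 4·v2 = 0, so take v_1 = [2, -3]^T.
λ = -1: A - (-1)I = [[4, 4], [-6, -6]]. Row 1 gives 4·v1 + 4·v2 = 0, so take v_2 = [-1, 1]^T.
V = [v_1 v_2] = [[2, -1], [-3, 1]] has det V = -1, so V^{-1} = adj(V)/det V = [[-1, -1], [-3, -2]].
Modal coordinates z(0) = V^{-1} x(0): (-1)·2 + (-1)·2 = -4; (-3)·2 + (-2)·2 = -10; so z(0) = [-4, -10]^T.
x_2(t) = Σ_i (v_i)_2 · z_i(0) · e^{λ_i t} (row 2 of V times the modal terms).
x_2(0.5) = (-3)·(-4)·e^{-3·0.5} + 1·(-10)·e^{-1·0.5} = 12·0.22313016 + (-10)·0.60653066 = -3.3877.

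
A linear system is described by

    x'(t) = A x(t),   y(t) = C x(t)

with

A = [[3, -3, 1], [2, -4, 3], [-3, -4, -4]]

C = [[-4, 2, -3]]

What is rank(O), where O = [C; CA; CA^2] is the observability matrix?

CA = [[1, 16, 14]]
CA^2 = [[-7, -123, -7]]
Observability matrix O = [C; CA; CA^2] = [[-4, 2, -3], [1, 16, 14], [-7, -123, -7]]
det(O) = (-4)·(16·(-7) - 14·(-123)) - 2·(1·(-7) - 14·(-7)) + (-3)·(1·(-123) - 16·(-7)) = (-4)·1610 - 2·91 + (-3)·(-11) = -6589 ≠ 0, so rank(O) = 3.
rank(O) = 3 = n, so the pair (A, C) is completely observable.

3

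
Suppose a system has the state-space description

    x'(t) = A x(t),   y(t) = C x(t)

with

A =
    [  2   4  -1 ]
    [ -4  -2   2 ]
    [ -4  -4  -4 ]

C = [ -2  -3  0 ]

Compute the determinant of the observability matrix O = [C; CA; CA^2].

176

CA = [[8, -2, -4]]
CA^2 = [[40, 52, 4]]
Observability matrix O = [C; CA; CA^2] = [[-2, -3, 0], [8, -2, -4], [40, 52, 4]]
Expanding along the first row, det(O) = (-2)·((-2)·4 - (-4)·52) - (-3)·(8·4 - (-4)·40) + 0·(8·52 - (-2)·40) = (-2)·200 - (-3)·192 + 0·496 = 176
Since det(O) ≠ 0, rank(O) = 3 and the system is completely observable.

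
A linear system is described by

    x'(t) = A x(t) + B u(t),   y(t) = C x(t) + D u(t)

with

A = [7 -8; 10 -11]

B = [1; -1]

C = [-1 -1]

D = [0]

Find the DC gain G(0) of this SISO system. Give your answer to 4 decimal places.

G(0) = C(-A)^{-1}B + D = -C A^{-1} B + D.
det A = 3, so A^{-1} = (1/3)·adj(A) = [[-11/3, 8/3], [-10/3, 7/3]]
A^{-1} B = [-19/3, -17/3]^T
C A^{-1} B = 12
G(0) = D - C A^{-1} B = 0 - (12) = -12

-12.0000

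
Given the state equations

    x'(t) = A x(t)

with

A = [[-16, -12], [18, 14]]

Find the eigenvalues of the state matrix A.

-4, 2

det(sI - A) = s^2 - (tr A)s + det A, with tr A = (-16) + 14 = -2 and det A = (-16)·14 - (-12)·18 = -224 - (-216) = -8.
So p(s) = det(sI - A) = s^2 + 2s - 8.
Factor s^2 + 2s - 8: two numbers with sum -2 and product -8 are 2 and -4, so s^2 + 2s - 8 = (s - 2)(s + 4).
Hence p(s) = (s - 2) (s + 4), with roots -4, 2.
At least one eigenvalue has non-negative real part, so the system is not asymptotically stable.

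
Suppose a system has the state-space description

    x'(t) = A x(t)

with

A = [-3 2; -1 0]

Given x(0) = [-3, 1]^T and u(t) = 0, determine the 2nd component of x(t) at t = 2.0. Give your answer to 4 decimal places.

det(sI - A) = s^2 - (tr A)s + det A, with tr A = (-3) + 0 = -3 and det A = (-3)·0 - 2·(-1) = 0 - (-2) = 2.
So p(s) = det(sI - A) = s^2 + 3s + 2.
Factor s^2 + 3s + 2: two numbers with sum -3 and product 2 are -1 and -2, so s^2 + 3s + 2 = (s + 1)(s + 2).
Hence p(s) = (s + 1) (s + 2), with roots -2, -1.
The eigenvalues -2, -1 are distinct and real, so A is diagonalisable and x(t) = e^{At} x(0) = V diag(e^{λ_i t}) V^{-1} x(0), where the columns of V are the eigenvectors.
λ = -2: A - (-2)I = [[-1, 2], [-1, 2]]. Row 1 gives (-1)·v1 + 2·v2 = 0, so take v_1 = [-2, -1]^T.
λ = -1: A - (-1)I = [[-2, 2], [-1, 1]]. Row 1 gives (-2)·v1 + 2·v2 = 0, so take v_2 = [1, 1]^T.
V = [v_1 v_2] = [[-2, 1], [-1, 1]] has det V = -1, so V^{-1} = adj(V)/det V = [[-1, 1], [-1, 2]].
Modal coordinates z(0) = V^{-1} x(0): (-1)·(-3) + 1·1 = 4; (-1)·(-3) + 2·1 = 5; so z(0) = [4, 5]^T.
x_2(t) = Σ_i (v_i)_2 · z_i(0) · e^{λ_i t} (row 2 of V times the modal terms).
x_2(2.0) = (-1)·4·e^{-2·2.0} + 1·5·e^{-1·2.0} = (-4)·0.018316 + 5·0.135335 = 0.6034.

0.6034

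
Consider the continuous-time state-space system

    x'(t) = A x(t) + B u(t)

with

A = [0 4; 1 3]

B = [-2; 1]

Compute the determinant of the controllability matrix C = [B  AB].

-6

AB = [[4], [1]]
Controllability matrix C = [B  AB] = [[-2, 4], [1, 1]]
det(C) = (-2)·1 - 4·1 = -2 - 4 = -6
Since det(C) ≠ 0, rank(C) = 2 and the system is completely controllable.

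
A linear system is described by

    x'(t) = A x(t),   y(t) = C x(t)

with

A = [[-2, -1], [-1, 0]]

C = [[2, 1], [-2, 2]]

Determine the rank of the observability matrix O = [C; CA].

CA = [[-5, -2], [2, 2]]
Observability matrix O = [C; CA] = [[2, 1], [-2, 2], [-5, -2], [2, 2]]
Take the 2×2 submatrix of O formed by rows 1, 2: [[2, 1], [-2, 2]]. Its determinant is 2·2 - 1·(-2) = 4 - (-2) = 6 ≠ 0.
So rank(O) ≥ 2; since O has 2 columns, rank(O) = 2.
rank(O) = 2 = n, so the pair (A, C) is completely observable.

2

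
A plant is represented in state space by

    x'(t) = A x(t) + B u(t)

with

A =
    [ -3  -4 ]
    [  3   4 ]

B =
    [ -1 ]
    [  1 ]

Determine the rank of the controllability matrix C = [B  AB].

1

AB = [[-1], [1]]
Controllability matrix C = [B  AB] = [[-1, -1], [1, 1]]
Every column of C is a scalar multiple of column 1 = [-1, 1] (multipliers 1, 1), so the columns span a one-dimensional space.
C ≠ 0, hence rank(C) = 1.
rank(C) = 1 < n = 2, so the pair (A, B) is not completely controllable.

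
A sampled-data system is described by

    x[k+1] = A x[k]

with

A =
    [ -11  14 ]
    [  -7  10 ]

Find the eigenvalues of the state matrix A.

det(zI - A) = z^2 - (tr A)z + det A, with tr A = (-11) + 10 = -1 and det A = (-11)·10 - 14·(-7) = -110 - (-98) = -12.
So p(z) = det(zI - A) = z^2 + z - 12.
Factor z^2 + z - 12: two numbers with sum -1 and product -12 are 3 and -4, so z^2 + z - 12 = (z - 3)(z + 4).
Hence p(z) = (z - 3) (z + 4), with roots -4, 3.

-4, 3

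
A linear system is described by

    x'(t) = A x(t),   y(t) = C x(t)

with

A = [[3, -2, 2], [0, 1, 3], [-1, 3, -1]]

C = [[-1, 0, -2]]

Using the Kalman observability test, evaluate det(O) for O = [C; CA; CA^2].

-36

CA = [[-1, -4, 0]]
CA^2 = [[-3, -2, -14]]
Observability matrix O = [C; CA; CA^2] = [[-1, 0, -2], [-1, -4, 0], [-3, -2, -14]]
Expanding along the first row, det(O) = (-1)·((-4)·(-14) - 0·(-2)) - 0·((-1)·(-14) - 0·(-3)) + (-2)·((-1)·(-2) - (-4)·(-3)) = (-1)·56 - 0·14 + (-2)·(-10) = -36
Since det(O) ≠ 0, rank(O) = 3 and the system is completely observable.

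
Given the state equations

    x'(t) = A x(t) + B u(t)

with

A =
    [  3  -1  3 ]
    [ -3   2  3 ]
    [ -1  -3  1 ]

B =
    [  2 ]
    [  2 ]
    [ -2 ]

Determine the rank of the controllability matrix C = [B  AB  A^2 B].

AB = [[-2], [-8], [-10]]
A^2B = [[-28], [-40], [16]]
Controllability matrix C = [B  AB  A^2B] = [[2, -2, -28], [2, -8, -40], [-2, -10, 16]]
det(C) = 2·((-8)·16 - (-40)·(-10)) - (-2)·(2·16 - (-40)·(-2)) + (-28)·(2·(-10) - (-8)·(-2)) = 2·(-528) - (-2)·(-48) + (-28)·(-36) = -144 ≠ 0, so rank(C) = 3.
rank(C) = 3 = n, so the pair (A, B) is completely controllable.

3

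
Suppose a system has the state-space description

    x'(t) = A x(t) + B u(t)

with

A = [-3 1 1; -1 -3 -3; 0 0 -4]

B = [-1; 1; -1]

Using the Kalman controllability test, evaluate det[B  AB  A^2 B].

AB = [[3], [1], [4]]
A^2B = [[-4], [-18], [-16]]
Controllability matrix C = [B  AB  A^2B] = [[-1, 3, -4], [1, 1, -18], [-1, 4, -16]]
Expanding along the first row, det(C) = (-1)·(1·(-16) - (-18)·4) - 3·(1·(-16) - (-18)·(-1)) + (-4)·(1·4 - 1·(-1)) = (-1)·56 - 3·(-34) + (-4)·5 = 26
Since det(C) ≠ 0, rank(C) = 3 and the system is completely controllable.

26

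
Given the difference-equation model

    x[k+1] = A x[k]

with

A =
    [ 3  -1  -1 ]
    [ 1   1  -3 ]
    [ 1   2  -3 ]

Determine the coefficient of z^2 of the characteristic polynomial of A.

Expand det(zI - A) for the 3×3 matrix.
p(z) = z^3 - z^2 - z - 8.
(Check: constant term = det(-A) = (-1)^3 det A = -8; coefficient of z^2 = -tr A = -1.)
The coefficient of z^2 is -1.

-1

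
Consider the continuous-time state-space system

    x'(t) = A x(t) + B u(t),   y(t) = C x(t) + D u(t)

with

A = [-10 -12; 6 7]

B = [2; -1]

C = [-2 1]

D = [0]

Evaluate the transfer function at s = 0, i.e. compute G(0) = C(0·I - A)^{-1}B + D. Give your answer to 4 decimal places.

3.0000

G(0) = C(-A)^{-1}B + D = -C A^{-1} B + D.
det A = 2, so A^{-1} = (1/2)·adj(A) = [[7/2, 6], [-3, -5]]
A^{-1} B = [1, -1]^T
C A^{-1} B = -3
G(0) = D - C A^{-1} B = 0 - (-3) = 3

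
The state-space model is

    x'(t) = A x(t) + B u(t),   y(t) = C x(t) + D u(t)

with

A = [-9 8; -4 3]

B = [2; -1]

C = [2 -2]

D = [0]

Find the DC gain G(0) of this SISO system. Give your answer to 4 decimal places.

1.2000

G(0) = C(-A)^{-1}B + D = -C A^{-1} B + D.
det A = 5, so A^{-1} = (1/5)·adj(A) = [[3/5, -8/5], [4/5, -9/5]]
A^{-1} B = [14/5, 17/5]^T
C A^{-1} B = -6/5
G(0) = D - C A^{-1} B = 0 - (-6/5) = 6/5 ≈ 1.2000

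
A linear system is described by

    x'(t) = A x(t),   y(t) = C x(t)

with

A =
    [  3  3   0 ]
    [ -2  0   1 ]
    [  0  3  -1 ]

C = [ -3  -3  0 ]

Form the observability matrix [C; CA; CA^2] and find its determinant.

CA = [[-3, -9, -3]]
CA^2 = [[9, -18, -6]]
Observability matrix O = [C; CA; CA^2] = [[-3, -3, 0], [-3, -9, -3], [9, -18, -6]]
Expanding along the first row, det(O) = (-3)·((-9)·(-6) - (-3)·(-18)) - (-3)·((-3)·(-6) - (-3)·9) + 0·((-3)·(-18) - (-9)·9) = (-3)·0 - (-3)·45 + 0·135 = 135
Since det(O) ≠ 0, rank(O) = 3 and the system is completely observable.

135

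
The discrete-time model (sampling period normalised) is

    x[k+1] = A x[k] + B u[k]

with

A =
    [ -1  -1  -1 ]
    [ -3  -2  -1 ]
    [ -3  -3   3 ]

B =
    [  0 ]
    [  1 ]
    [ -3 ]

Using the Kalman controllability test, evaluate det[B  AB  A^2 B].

-15

AB = [[2], [1], [-12]]
A^2B = [[9], [4], [-45]]
Controllability matrix C = [B  AB  A^2B] = [[0, 2, 9], [1, 1, 4], [-3, -12, -45]]
Expanding along the first row, det(C) = 0·(1·(-45) - 4·(-12)) - 2·(1·(-45) - 4·(-3)) + 9·(1·(-12) - 1·(-3)) = 0·3 - 2·(-33) + 9·(-9) = -15
Since det(C) ≠ 0, rank(C) = 3 and the system is completely controllable.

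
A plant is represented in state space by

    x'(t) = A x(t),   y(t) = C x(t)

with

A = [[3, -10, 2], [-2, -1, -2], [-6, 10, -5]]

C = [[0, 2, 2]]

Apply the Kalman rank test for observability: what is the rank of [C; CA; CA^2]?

2

CA = [[-16, 18, -14]]
CA^2 = [[0, 2, 2]]
Observability matrix O = [C; CA; CA^2] = [[0, 2, 2], [-16, 18, -14], [0, 2, 2]]
The columns c1, c2, c3 of O are linearly dependent: -2·c1 - c2 + c3 = 0 (check each entry), so rank(O) ≤ 2.
The 2×2 minor from rows 1, 2, columns 1, 2 is 0·18 - 2·(-16) = 0 - (-32) = 32 ≠ 0, so rank(O) = 2.
rank(O) = 2 < n = 3, so the pair (A, C) is not completely observable.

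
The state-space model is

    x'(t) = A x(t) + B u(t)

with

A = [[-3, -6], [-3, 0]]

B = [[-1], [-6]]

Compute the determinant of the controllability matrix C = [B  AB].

AB = [[39], [3]]
Controllability matrix C = [B  AB] = [[-1, 39], [-6, 3]]
det(C) = (-1)·3 - 39·(-6) = -3 - (-234) = 231
Since det(C) ≠ 0, rank(C) = 2 and the system is completely controllable.

231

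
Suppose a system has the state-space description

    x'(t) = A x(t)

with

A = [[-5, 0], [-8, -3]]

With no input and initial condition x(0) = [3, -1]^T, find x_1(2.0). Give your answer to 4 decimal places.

det(sI - A) = s^2 - (tr A)s + det A, with tr A = (-5) + (-3) = -8 and det A = (-5)·(-3) - 0·(-8) = 15 - 0 = 15.
So p(s) = det(sI - A) = s^2 + 8s + 15.
Factor s^2 + 8s + 15: two numbers with sum -8 and product 15 are -3 and -5, so s^2 + 8s + 15 = (s + 3)(s + 5).
Hence p(s) = (s + 3) (s + 5), with roots -5, -3.
The eigenvalues -5, -3 are distinct and real, so A is diagonalisable and x(t) = e^{At} x(0) = V diag(e^{λ_i t}) V^{-1} x(0), where the columns of V are the eigenvectors.
λ = -5: A - (-5)I = [[0, 0], [-8, 2]]. Row 2 gives (-8)·v1 + 2·v2 = 0, so take v_1 = [1, 4]^T.
λ = -3: A - (-3)I = [[-2, 0], [-8, 0]]. Row 1 gives (-2)·v1 + 0·v2 = 0, so take v_2 = [0, 1]^T.
V = [v_1 v_2] = [[1, 0], [4, 1]] has det V = 1, so V^{-1} = adj(V)/det V = [[1, 0], [-4, 1]].
Modal coordinates z(0) = V^{-1} x(0): 1·3 + 0·(-1) = 3; (-4)·3 + 1·(-1) = -13; so z(0) = [3, -13]^T.
x_1(t) = Σ_i (v_i)_1 · z_i(0) · e^{λ_i t} (row 1 of V times the modal terms).
x_1(2.0) = 1·3·e^{-5·2.0} + 0·(-13)·e^{-3·2.0} = 3·0.000045 + 0·0.002479 = 0.0001.

0.0001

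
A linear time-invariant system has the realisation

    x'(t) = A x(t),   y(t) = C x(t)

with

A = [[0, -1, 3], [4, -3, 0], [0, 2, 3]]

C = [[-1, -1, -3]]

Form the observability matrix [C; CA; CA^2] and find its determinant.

48

CA = [[-4, -2, -12]]
CA^2 = [[-8, -14, -48]]
Observability matrix O = [C; CA; CA^2] = [[-1, -1, -3], [-4, -2, -12], [-8, -14, -48]]
Expanding along the first row, det(O) = (-1)·((-2)·(-48) - (-12)·(-14)) - (-1)·((-4)·(-48) - (-12)·(-8)) + (-3)·((-4)·(-14) - (-2)·(-8)) = (-1)·(-72) - (-1)·96 + (-3)·40 = 48
Since det(O) ≠ 0, rank(O) = 3 and the system is completely observable.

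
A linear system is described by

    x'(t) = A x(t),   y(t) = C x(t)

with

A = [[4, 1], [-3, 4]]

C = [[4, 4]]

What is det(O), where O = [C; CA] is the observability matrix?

CA = [[4, 20]]
Observability matrix O = [C; CA] = [[4, 4], [4, 20]]
det(O) = 4·20 - 4·4 = 80 - 16 = 64
Since det(O) ≠ 0, rank(O) = 2 and the system is completely observable.

64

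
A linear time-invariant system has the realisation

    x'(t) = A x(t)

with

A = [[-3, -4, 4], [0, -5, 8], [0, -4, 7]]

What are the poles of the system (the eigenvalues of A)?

det(sI - A) = s^3 - (tr A)s^2 + (M11 + M22 + M33)s - det A, where Mii is the 2×2 principal minor of A obtained by deleting row i and column i.
tr A = (-3) + (-5) + 7 = -1; M11 = (-5)·7 - 8·(-4) = -35 - (-32) = -3; M22 = (-3)·7 - 4·0 = -21 - 0 = -21; M33 = (-3)·(-5) - (-4)·0 = 15 - 0 = 15; sum of minors = -9.
det A = (-3)·((-5)·7 - 8·(-4)) - (-4)·(0·7 - 8·0) + 4·(0·(-4) - (-5)·0) = (-3)·(-3) - (-4)·0 + 4·0 = 9.
So p(s) = det(sI - A) = s^3 + s^2 - 9s - 9.
Rational-root test: any integer root divides -9. Testing small divisors, s = -1 works: p(-1) = -1 + 1 + 9 + (-9) = 0, so (s + 1) is a factor.
Dividing, p(s) = (s + 1)(s^2 - 9).
Factor s^2 - 9: two numbers with sum 0 and product -9 are 3 and -3, so s^2 - 9 = (s - 3)(s + 3).
Hence p(s) = (s - 3) (s + 1) (s + 3), with roots -3, -1, 3.
At least one eigenvalue has non-negative real part, so the system is not asymptotically stable.

-3, -1, 3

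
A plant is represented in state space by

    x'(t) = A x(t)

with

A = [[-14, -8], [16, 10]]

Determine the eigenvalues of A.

det(sI - A) = s^2 - (tr A)s + det A, with tr A = (-14) + 10 = -4 and det A = (-14)·10 - (-8)·16 = -140 - (-128) = -12.
So p(s) = det(sI - A) = s^2 + 4s - 12.
Factor s^2 + 4s - 12: two numbers with sum -4 and product -12 are 2 and -6, so s^2 + 4s - 12 = (s - 2)(s + 6).
Hence p(s) = (s - 2) (s + 6), with roots -6, 2.
At least one eigenvalue has non-negative real part, so the system is not asymptotically stable.

-6, 2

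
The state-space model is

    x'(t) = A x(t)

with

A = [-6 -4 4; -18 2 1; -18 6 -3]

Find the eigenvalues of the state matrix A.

det(sI - A) = s^3 - (tr A)s^2 + (M11 + M22 + M33)s - det A, where Mii is the 2×2 principal minor of A obtained by deleting row i and column i.
tr A = (-6) + 2 + (-3) = -7; M11 = 2·(-3) - 1·6 = -6 - 6 = -12; M22 = (-6)·(-3) - 4·(-18) = 18 - (-72) = 90; M33 = (-6)·2 - (-4)·(-18) = -12 - 72 = -84; sum of minors = -6.
det A = (-6)·(2·(-3) - 1·6) - (-4)·((-18)·(-3) - 1·(-18)) + 4·((-18)·6 - 2·(-18)) = (-6)·(-12) - (-4)·72 + 4·(-72) = 72.
So p(s) = det(sI - A) = s^3 + 7s^2 - 6s - 72.
Rational-root test: any integer root divides -72. Testing small divisors, s = 3 works: p(3) = 27 + 63 + (-18) + (-72) = 0, so (s - 3) is a factor.
Dividing, p(s) = (s - 3)(s^2 + 10s + 24).
Factor s^2 + 10s + 24: two numbers with sum -10 and product 24 are -4 and -6, so s^2 + 10s + 24 = (s + 4)(s + 6).
Hence p(s) = (s - 3) (s + 4) (s + 6), with roots -6, -4, 3.
At least one eigenvalue has non-negative real part, so the system is not asymptotically stable.

-6, -4, 3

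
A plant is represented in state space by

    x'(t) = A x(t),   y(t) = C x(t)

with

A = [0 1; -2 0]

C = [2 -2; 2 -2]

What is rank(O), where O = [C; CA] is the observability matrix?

2

CA = [[4, 2], [4, 2]]
Observability matrix O = [C; CA] = [[2, -2], [2, -2], [4, 2], [4, 2]]
Take the 2×2 submatrix of O formed by rows 1, 3: [[2, -2], [4, 2]]. Its determinant is 2·2 - (-2)·4 = 4 - (-8) = 12 ≠ 0.
So rank(O) ≥ 2; since O has 2 columns, rank(O) = 2.
rank(O) = 2 = n, so the pair (A, C) is completely observable.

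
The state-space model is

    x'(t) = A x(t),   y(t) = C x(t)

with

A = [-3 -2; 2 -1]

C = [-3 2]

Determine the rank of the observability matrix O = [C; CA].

2

CA = [[13, 4]]
Observability matrix O = [C; CA] = [[-3, 2], [13, 4]]
det(O) = (-3)·4 - 2·13 = -12 - 26 = -38 ≠ 0, so rank(O) = 2.
rank(O) = 2 = n, so the pair (A, C) is completely observable.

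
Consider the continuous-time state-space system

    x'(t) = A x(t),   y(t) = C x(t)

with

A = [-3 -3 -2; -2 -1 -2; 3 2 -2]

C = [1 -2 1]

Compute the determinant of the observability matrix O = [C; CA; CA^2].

-128

CA = [[4, 1, 0]]
CA^2 = [[-14, -13, -10]]
Observability matrix O = [C; CA; CA^2] = [[1, -2, 1], [4, 1, 0], [-14, -13, -10]]
Expanding along the first row, det(O) = 1·(1·(-10) - 0·(-13)) - (-2)·(4·(-10) - 0·(-14)) + 1·(4·(-13) - 1·(-14)) = 1·(-10) - (-2)·(-40) + 1·(-38) = -128
Since det(O) ≠ 0, rank(O) = 3 and the system is completely observable.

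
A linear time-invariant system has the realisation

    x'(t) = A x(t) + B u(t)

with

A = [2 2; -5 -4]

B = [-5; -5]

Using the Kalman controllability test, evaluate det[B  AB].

-325

AB = [[-20], [45]]
Controllability matrix C = [B  AB] = [[-5, -20], [-5, 45]]
det(C) = (-5)·45 - (-20)·(-5) = -225 - 100 = -325
Since det(C) ≠ 0, rank(C) = 2 and the system is completely controllable.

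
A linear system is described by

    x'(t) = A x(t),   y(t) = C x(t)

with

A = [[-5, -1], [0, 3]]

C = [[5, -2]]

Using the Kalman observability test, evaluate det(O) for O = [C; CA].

CA = [[-25, -11]]
Observability matrix O = [C; CA] = [[5, -2], [-25, -11]]
det(O) = 5·(-11) - (-2)·(-25) = -55 - 50 = -105
Since det(O) ≠ 0, rank(O) = 2 and the system is completely observable.

-105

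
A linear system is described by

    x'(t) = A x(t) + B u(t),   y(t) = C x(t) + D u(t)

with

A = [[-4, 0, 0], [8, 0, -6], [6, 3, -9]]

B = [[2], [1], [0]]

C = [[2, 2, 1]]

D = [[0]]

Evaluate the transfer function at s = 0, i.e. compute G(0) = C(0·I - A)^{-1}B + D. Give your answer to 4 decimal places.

G(0) = C(-A)^{-1}B + D = -C A^{-1} B + D.
det A = -72, so A^{-1} = (1/-72)·adj(A) = [[-1/4, 0, 0], [-1/2, -1/2, 1/3], [-1/3, -1/6, 0]]
A^{-1} B = [-1/2, -3/2, -5/6]^T
C A^{-1} B = -29/6
G(0) = D - C A^{-1} B = 0 - (-29/6) = 29/6 ≈ 4.8333

4.8333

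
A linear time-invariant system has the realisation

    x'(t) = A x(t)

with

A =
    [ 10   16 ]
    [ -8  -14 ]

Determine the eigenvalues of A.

-6, 2

det(sI - A) = s^2 - (tr A)s + det A, with tr A = 10 + (-14) = -4 and det A = 10·(-14) - 16·(-8) = -140 - (-128) = -12.
So p(s) = det(sI - A) = s^2 + 4s - 12.
Factor s^2 + 4s - 12: two numbers with sum -4 and product -12 are 2 and -6, so s^2 + 4s - 12 = (s - 2)(s + 6).
Hence p(s) = (s - 2) (s + 6), with roots -6, 2.
At least one eigenvalue has non-negative real part, so the system is not asymptotically stable.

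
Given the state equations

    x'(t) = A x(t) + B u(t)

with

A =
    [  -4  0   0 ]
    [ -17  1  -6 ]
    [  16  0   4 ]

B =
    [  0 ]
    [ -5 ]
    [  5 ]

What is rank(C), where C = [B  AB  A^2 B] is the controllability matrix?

2

AB = [[0], [-35], [20]]
A^2B = [[0], [-155], [80]]
Controllability matrix C = [B  AB  A^2B] = [[0, 0, 0], [-5, -35, -155], [5, 20, 80]]
Row 1 of C is identically zero, so rank(C) ≤ 2.
The 2×2 minor from rows 2, 3, columns 1, 2 is (-5)·20 - (-35)·5 = -100 - (-175) = 75 ≠ 0, so rank(C) = 2.
rank(C) = 2 < n = 3, so the pair (A, B) is not completely controllable.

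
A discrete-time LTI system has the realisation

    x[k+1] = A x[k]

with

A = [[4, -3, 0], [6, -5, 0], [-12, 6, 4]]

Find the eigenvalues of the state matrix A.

det(zI - A) = z^3 - (tr A)z^2 + (M11 + M22 + M33)z - det A, where Mii is the 2×2 principal minor of A obtained by deleting row i and column i.
tr A = 4 + (-5) + 4 = 3; M11 = (-5)·4 - 0·6 = -20 - 0 = -20; M22 = 4·4 - 0·(-12) = 16 - 0 = 16; M33 = 4·(-5) - (-3)·6 = -20 - (-18) = -2; sum of minors = -6.
det A = 4·((-5)·4 - 0·6) - (-3)·(6·4 - 0·(-12)) + 0·(6·6 - (-5)·(-12)) = 4·(-20) - (-3)·24 + 0·(-24) = -8.
So p(z) = det(zI - A) = z^3 - 3z^2 - 6z + 8.
Rational-root test: any integer root divides 8. Testing small divisors, z = 1 works: p(1) = 1 + (-3) + (-6) + 8 = 0, so (z - 1) is a factor.
Dividing, p(z) = (z - 1)(z^2 - 2z - 8).
Factor z^2 - 2z - 8: two numbers with sum 2 and product -8 are 4 and -2, so z^2 - 2z - 8 = (z - 4)(z + 2).
Hence p(z) = (z - 4) (z - 1) (z + 2), with roots -2, 1, 4.

-2, 1, 4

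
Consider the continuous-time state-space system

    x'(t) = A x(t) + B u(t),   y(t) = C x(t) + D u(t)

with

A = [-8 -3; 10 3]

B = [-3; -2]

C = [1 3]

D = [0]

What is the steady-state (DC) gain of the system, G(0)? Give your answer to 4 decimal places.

G(0) = C(-A)^{-1}B + D = -C A^{-1} B + D.
det A = 6, so A^{-1} = (1/6)·adj(A) = [[1/2, 1/2], [-5/3, -4/3]]
A^{-1} B = [-5/2, 23/3]^T
C A^{-1} B = 41/2
G(0) = D - C A^{-1} B = 0 - (41/2) = -41/2 ≈ -20.5000

-20.5000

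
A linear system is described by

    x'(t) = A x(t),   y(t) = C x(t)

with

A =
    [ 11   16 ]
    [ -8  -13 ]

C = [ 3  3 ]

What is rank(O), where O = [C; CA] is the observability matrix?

1

CA = [[9, 9]]
Observability matrix O = [C; CA] = [[3, 3], [9, 9]]
Every row of O is a scalar multiple of row 1 = [3, 3] (multipliers 1, 3), so the rows span a one-dimensional space.
O ≠ 0, hence rank(O) = 1.
rank(O) = 1 < n = 2, so the pair (A, C) is not completely observable.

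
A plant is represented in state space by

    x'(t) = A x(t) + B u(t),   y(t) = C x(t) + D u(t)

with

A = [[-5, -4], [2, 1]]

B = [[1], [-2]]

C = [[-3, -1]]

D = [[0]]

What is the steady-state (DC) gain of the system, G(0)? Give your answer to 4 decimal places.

-4.3333

G(0) = C(-A)^{-1}B + D = -C A^{-1} B + D.
det A = 3, so A^{-1} = (1/3)·adj(A) = [[1/3, 4/3], [-2/3, -5/3]]
A^{-1} B = [-7/3, 8/3]^T
C A^{-1} B = 13/3
G(0) = D - C A^{-1} B = 0 - (13/3) = -13/3 ≈ -4.3333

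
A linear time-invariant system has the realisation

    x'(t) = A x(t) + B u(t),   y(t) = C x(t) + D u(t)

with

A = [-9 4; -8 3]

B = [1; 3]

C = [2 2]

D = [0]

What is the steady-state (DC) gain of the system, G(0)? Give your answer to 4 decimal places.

G(0) = C(-A)^{-1}B + D = -C A^{-1} B + D.
det A = 5, so A^{-1} = (1/5)·adj(A) = [[3/5, -4/5], [8/5, -9/5]]
A^{-1} B = [-9/5, -19/5]^T
C A^{-1} B = -56/5
G(0) = D - C A^{-1} B = 0 - (-56/5) = 56/5 ≈ 11.2000

11.2000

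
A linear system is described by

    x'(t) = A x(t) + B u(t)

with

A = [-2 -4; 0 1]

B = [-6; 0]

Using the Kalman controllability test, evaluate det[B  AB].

AB = [[12], [0]]
Controllability matrix C = [B  AB] = [[-6, 12], [0, 0]]
det(C) = (-6)·0 - 12·0 = 0 - 0 = 0
Since det(C) = 0, rank(C) < 2 and the system is not completely controllable.

0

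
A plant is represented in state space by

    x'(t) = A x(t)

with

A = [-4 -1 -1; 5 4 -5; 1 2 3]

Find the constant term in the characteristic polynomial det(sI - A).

74

Expand det(sI - A) for the 3×3 matrix.
p(s) = s^3 - 3s^2 + 74.
(Check: constant term = det(-A) = (-1)^3 det A = 74; coefficient of s^2 = -tr A = -3.)
The constant term is 74.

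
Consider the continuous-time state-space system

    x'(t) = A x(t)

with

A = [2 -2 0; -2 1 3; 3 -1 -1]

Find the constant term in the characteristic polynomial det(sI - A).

Expand det(sI - A) for the 3×3 matrix.
p(s) = s^3 - 2s^2 - 2s + 10.
(Check: constant term = det(-A) = (-1)^3 det A = 10; coefficient of s^2 = -tr A = -2.)
The constant term is 10.

10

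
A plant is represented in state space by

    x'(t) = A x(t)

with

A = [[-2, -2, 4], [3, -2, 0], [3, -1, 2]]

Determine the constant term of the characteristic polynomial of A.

-32

Expand det(sI - A) for the 3×3 matrix.
p(s) = s^3 + 2s^2 - 10s - 32.
(Check: constant term = det(-A) = (-1)^3 det A = -32; coefficient of s^2 = -tr A = 2.)
The constant term is -32.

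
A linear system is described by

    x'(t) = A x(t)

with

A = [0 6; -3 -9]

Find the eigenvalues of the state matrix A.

-6, -3

det(sI - A) = s^2 - (tr A)s + det A, with tr A = 0 + (-9) = -9 and det A = 0·(-9) - 6·(-3) = 0 - (-18) = 18.
So p(s) = det(sI - A) = s^2 + 9s + 18.
Factor s^2 + 9s + 18: two numbers with sum -9 and product 18 are -3 and -6, so s^2 + 9s + 18 = (s + 3)(s + 6).
Hence p(s) = (s + 3) (s + 6), with roots -6, -3.
All eigenvalues have negative real part, so the system is asymptotically stable.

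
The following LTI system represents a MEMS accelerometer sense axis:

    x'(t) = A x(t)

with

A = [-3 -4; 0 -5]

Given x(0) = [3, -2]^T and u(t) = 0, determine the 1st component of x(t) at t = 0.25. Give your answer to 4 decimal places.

det(sI - A) = s^2 - (tr A)s + det A, with tr A = (-3) + (-5) = -8 and det A = (-3)·(-5) - (-4)·0 = 15 - 0 = 15.
So p(s) = det(sI - A) = s^2 + 8s + 15.
Factor s^2 + 8s + 15: two numbers with sum -8 and product 15 are -3 and -5, so s^2 + 8s + 15 = (s + 3)(s + 5).
Hence p(s) = (s + 3) (s + 5), with roots -5, -3.
The eigenvalues -5, -3 are distinct and real, so A is diagonalisable and x(t) = e^{At} x(0) = V diag(e^{λ_i t}) V^{-1} x(0), where the columns of V are the eigenvectors.
λ = -5: A - (-5)I = [[2, -4], [0, 0]]. Row 1 gives 2·v1 + (-4)·v2 = 0, so take v_1 = [-2, -1]^T.
λ = -3: A - (-3)I = [[0, -4], [0, -2]]. Row 1 gives 0·v1 + (-4)·v2 = 0, so take v_2 = [-1, 0]^T.
V = [v_1 v_2] = [[-2, -1], [-1, 0]] has det V = -1, so V^{-1} = adj(V)/det V = [[0, -1], [-1, 2]].
Modal coordinates z(0) = V^{-1} x(0): 0·3 + (-1)·(-2) = 2; (-1)·3 + 2·(-2) = -7; so z(0) = [2, -7]^T.
x_1(t) = Σ_i (v_i)_1 · z_i(0) · e^{λ_i t} (row 1 of V times the modal terms).
x_1(0.25) = (-2)·2·e^{-5·0.25} + (-1)·(-7)·e^{-3·0.25} = (-4)·0.286505 + 7·0.472367 = 2.1605.

2.1605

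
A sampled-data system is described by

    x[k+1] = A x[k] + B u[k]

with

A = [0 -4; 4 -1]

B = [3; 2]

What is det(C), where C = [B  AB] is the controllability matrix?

46

AB = [[-8], [10]]
Controllability matrix C = [B  AB] = [[3, -8], [2, 10]]
det(C) = 3·10 - (-8)·2 = 30 - (-16) = 46
Since det(C) ≠ 0, rank(C) = 2 and the system is completely controllable.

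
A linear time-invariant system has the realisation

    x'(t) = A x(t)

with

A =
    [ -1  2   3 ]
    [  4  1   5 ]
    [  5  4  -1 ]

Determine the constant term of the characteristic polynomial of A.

Expand det(sI - A) for the 3×3 matrix.
p(s) = s^3 + s^2 - 44s - 112.
(Check: constant term = det(-A) = (-1)^3 det A = -112; coefficient of s^2 = -tr A = 1.)
The constant term is -112.

-112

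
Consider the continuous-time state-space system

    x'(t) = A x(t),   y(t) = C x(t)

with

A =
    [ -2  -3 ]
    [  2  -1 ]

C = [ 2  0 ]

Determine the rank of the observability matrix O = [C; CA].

CA = [[-4, -6]]
Observability matrix O = [C; CA] = [[2, 0], [-4, -6]]
det(O) = 2·(-6) - 0·(-4) = -12 - 0 = -12 ≠ 0, so rank(O) = 2.
rank(O) = 2 = n, so the pair (A, C) is completely observable.

2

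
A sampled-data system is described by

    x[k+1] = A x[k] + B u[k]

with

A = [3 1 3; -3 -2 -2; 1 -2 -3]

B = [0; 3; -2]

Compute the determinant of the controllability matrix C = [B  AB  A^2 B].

131

AB = [[-3], [-2], [0]]
A^2B = [[-11], [13], [1]]
Controllability matrix C = [B  AB  A^2B] = [[0, -3, -11], [3, -2, 13], [-2, 0, 1]]
Expanding along the first row, det(C) = 0·((-2)·1 - 13·0) - (-3)·(3·1 - 13·(-2)) + (-11)·(3·0 - (-2)·(-2)) = 0·(-2) - (-3)·29 + (-11)·(-4) = 131
Since det(C) ≠ 0, rank(C) = 3 and the system is completely controllable.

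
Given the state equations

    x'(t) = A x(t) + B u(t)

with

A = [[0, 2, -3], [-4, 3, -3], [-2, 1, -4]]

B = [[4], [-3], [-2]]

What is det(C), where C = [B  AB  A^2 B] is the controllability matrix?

AB = [[0], [-19], [-3]]
A^2B = [[-29], [-48], [-7]]
Controllability matrix C = [B  AB  A^2B] = [[4, 0, -29], [-3, -19, -48], [-2, -3, -7]]
Expanding along the first row, det(C) = 4·((-19)·(-7) - (-48)·(-3)) - 0·((-3)·(-7) - (-48)·(-2)) + (-29)·((-3)·(-3) - (-19)·(-2)) = 4·(-11) - 0·(-75) + (-29)·(-29) = 797
Since det(C) ≠ 0, rank(C) = 3 and the system is completely controllable.

797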